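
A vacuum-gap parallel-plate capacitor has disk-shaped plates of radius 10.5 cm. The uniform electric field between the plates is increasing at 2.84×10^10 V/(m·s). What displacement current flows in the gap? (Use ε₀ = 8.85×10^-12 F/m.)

I_d = ε₀ A (dE/dt) = (8.85×10^-12)(0.03464 m²)(2.84×10^10) = 8.71×10^-3 A.

8.71×10^-3 A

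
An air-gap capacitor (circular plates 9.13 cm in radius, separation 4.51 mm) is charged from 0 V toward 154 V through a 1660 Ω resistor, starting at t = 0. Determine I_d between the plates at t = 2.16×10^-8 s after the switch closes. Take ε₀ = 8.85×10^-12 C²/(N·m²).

With C = ε₀A/d = (8.85×10^-12)(0.02619)/(4.51×10^-3) = 5.139×10^-11 F, the time constant is τ = RC = 8.531×10^-8 s, so t/τ = 0.2532 and e^(−t/τ) = 0.7763.
I_d = I_cond = (V₀/R) e^(−t/τ) = (0.09277)(0.7763) = 0.0720 A.

0.0720 A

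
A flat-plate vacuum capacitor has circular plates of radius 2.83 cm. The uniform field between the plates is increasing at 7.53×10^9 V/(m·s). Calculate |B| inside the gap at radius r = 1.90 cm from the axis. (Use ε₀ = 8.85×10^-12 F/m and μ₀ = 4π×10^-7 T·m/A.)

7.96×10^-10 T

Total displacement current: I_d = ε₀(πR²)(dE/dt) = (8.85×10^-12)(2.516×10^-3)(7.53×10^9) = 1.677×10^-4 A.
For r < R the Ampère–Maxwell law gives B(2πr) = μ₀ I_d (r²/R²), so B = μ₀ I_d r/(2πR²) = (4π×10^-7)(1.677×10^-4)(0.0190)/(2π·0.0283²) = 7.96×10^-10 T.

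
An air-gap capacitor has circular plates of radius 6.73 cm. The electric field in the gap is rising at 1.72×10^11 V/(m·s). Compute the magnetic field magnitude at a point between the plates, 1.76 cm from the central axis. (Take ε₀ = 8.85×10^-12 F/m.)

1.68×10^-8 T

Through the whole plate area (πR² = 0.01423 m²), I_d = ε₀ πR² dE/dt = 0.02166 A.
For r < R the Ampère–Maxwell law gives B(2πr) = μ₀ I_d (r²/R²), so B = μ₀ I_d r/(2πR²) = (4π×10^-7)(0.02166)(0.0176)/(2π·0.0673²) = 1.68×10^-8 T.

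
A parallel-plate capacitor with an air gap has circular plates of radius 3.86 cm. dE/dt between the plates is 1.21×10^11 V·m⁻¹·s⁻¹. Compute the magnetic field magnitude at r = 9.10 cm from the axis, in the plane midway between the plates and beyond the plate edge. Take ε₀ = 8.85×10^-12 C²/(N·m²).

1.10×10^-8 T

Through the whole plate area (πR² = 4.681×10^-3 m²), I_d = ε₀ πR² dE/dt = 5.013×10^-3 A.
Outside the plates the loop encloses all of I_d, so B·2πr = μ₀ I_d and B = 1.10×10^-8 T.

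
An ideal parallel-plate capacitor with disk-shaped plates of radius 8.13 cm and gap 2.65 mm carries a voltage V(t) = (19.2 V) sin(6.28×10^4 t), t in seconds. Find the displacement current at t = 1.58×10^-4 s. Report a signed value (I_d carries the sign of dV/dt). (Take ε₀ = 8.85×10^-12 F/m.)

-7.35×10^-5 A

dE/dt = (V₀ω/d)·cos(ωt) with ωt = 9.9224 rad: (19.2)(6.28×10^4)(-0.8787)/(2.65×10^-3) = -3.998×10^8 V/(m·s).
I_d = ε₀ A dE/dt = (8.85×10^-12)(0.02076)(-3.998×10^8) = -7.35×10^-5 A.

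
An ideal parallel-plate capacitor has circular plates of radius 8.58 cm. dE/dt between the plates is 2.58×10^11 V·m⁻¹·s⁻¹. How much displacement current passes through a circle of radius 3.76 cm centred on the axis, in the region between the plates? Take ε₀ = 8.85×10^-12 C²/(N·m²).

0.0101 A

Through the whole plate area (πR² = 0.02313 m²), I_d = ε₀ πR² dE/dt = 0.05281 A.
Through an area πr² the displacement current is I_d·(πr²/πR²) = I_d (r/R)² = 0.0101 A.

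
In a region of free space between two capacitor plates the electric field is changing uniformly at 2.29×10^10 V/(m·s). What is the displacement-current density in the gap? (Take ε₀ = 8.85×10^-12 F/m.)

0.203 A/m²

The displacement-current density is ε₀ ∂E/∂t = (8.85×10^-12)(2.29×10^10) = 0.203 A/m².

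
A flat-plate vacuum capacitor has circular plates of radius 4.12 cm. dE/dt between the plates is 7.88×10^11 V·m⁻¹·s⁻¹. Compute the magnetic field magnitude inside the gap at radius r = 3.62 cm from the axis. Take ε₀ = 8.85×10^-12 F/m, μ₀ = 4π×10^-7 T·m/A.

1.59×10^-7 T

Total displacement current: I_d = ε₀(πR²)(dE/dt) = (8.85×10^-12)(5.333×10^-3)(7.88×10^11) = 0.03719 A.
An Ampèrian loop of radius r encloses a fraction (r/R)² of I_d. Then B·2πr = μ₀ I_d (r/R)², giving B = μ₀ I_d r/(2πR²) = 1.59×10^-7 T.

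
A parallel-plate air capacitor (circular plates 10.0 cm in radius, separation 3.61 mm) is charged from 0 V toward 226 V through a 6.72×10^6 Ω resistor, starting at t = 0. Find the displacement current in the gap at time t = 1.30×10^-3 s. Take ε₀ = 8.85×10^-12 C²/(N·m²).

With C = ε₀A/d = (8.85×10^-12)(0.03142)/(3.61×10^-3) = 7.703×10^-11 F, the time constant is τ = RC = 5.176×10^-4 s, so t/τ = 2.512 and e^(−t/τ) = 0.08111.
I_d = I_cond = (V₀/R) e^(−t/τ) = (3.363×10^-5)(0.08111) = 2.73×10^-6 A.

2.73×10^-6 A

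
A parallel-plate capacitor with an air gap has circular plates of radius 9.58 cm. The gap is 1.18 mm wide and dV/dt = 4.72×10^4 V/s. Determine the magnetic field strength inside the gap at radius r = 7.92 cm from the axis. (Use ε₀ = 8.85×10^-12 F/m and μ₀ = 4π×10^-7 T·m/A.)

I_d = C dV/dt with C = ε₀πR²/d = 2.162×10^-10 F, so I_d = (2.162×10^-10)(4.72×10^4) = 1.020×10^-5 A.
∮B·dl = μ₀ I_d,enc with I_d,enc = I_d r²/R² = 6.971×10^-6 A; so B = μ₀ I_d,enc/(2πr) = 1.76×10^-11 T.

1.76×10^-11 T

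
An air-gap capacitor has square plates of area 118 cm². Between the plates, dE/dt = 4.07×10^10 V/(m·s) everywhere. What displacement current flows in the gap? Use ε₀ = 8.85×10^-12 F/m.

4.25×10^-3 A

The displacement current is ε₀ times dΦ_E/dt = ε₀ A dE/dt = (8.85×10^-12)(0.0118)(4.07×10^10) = 4.25×10^-3 A.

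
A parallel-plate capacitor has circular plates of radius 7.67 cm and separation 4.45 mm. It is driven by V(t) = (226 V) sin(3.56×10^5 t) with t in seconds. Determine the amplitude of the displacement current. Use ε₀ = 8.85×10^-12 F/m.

C = ε₀A/d = (8.85×10^-12)(0.01848)/(4.45×10^-3) = 3.675×10^-11 F; ω = 3.56×10^5 rad/s.
I_d = C dV/dt, so |I_d|_max = C V₀ ω = (3.675×10^-11)(226)(3.56×10^5) = 2.96×10^-3 A.

2.96×10^-3 A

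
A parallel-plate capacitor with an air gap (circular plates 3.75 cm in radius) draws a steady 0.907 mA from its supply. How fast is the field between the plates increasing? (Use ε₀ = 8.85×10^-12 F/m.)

2.32×10^10 V/(m·s)

Charge continuity gives I_d = I = 9.07×10^-4 A between the plates.
Inverting I_d = ε₀ A dE/dt gives dE/dt = 9.07×10^-4 / (8.85×10^-12 · 4.418×10^-3) = 2.32×10^10 V/(m·s).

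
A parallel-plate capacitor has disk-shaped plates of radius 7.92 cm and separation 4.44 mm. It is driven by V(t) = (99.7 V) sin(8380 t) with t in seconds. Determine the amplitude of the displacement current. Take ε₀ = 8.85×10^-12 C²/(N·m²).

(dE/dt)_max = V₀ω/d = 1.882×10^8 V/(m·s); ω = 8380 rad/s.
I_d,max = ε₀ A (dE/dt)_max = (8.85×10^-12)(0.01971)(1.882×10^8) = 3.28×10^-5 A.

3.28×10^-5 A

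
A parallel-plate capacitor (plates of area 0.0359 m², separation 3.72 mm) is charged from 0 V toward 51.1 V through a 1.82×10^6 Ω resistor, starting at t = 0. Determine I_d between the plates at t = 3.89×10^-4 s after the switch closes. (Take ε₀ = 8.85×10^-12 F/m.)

C = ε₀A/d = (8.85×10^-12)(0.0359)/(3.72×10^-3) = 8.541×10^-11 F and τ = RC = 1.554×10^-4 s. I_d in the gap equals the RC charging current.
I_d(t) = (V₀/R) e^(−t/τ) = 2.808×10^-5 · e^(−2.503) = 2.30×10^-6 A.

2.30×10^-6 A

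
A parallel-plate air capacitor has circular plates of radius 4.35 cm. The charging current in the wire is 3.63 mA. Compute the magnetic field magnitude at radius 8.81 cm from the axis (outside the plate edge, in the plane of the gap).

By continuity the displacement current in the gap matches the conduction current: I_d = 3.63×10^-3 A.
For r ≥ R the full I_d is enclosed: B = μ₀ I_d/(2πr) = (4π×10^-7)(3.63×10^-3)/(2π·0.0881) = 8.24×10^-9 T.

8.24×10^-9 T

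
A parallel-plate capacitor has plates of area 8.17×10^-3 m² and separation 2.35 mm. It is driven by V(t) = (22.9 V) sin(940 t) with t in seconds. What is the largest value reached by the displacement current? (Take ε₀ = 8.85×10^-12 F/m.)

The displacement current equals the conduction current C dV/dt, which peaks at C V₀ ω.
With C = ε₀A/d = (8.85×10^-12)(8.17×10^-3)/(2.35×10^-3) = 3.077×10^-11 F and ω = 940 rad/s, I_d,max = (3.077×10^-11)(22.9)(940) = 6.62×10^-7 A.

6.62×10^-7 A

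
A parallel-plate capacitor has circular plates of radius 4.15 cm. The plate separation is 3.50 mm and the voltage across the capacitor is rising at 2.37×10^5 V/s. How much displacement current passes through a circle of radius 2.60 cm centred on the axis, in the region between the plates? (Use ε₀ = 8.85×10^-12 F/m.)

dE/dt = (dV/dt)/d = 6.771×10^7 V/(m·s); I_d = ε₀(πR²)(dE/dt) = (8.85×10^-12)(5.411×10^-3)(6.771×10^7) = 3.242×10^-6 A.
The field is uniform, so I_d,enc = I_d (r/R)² = (3.242×10^-6)(2.60/4.15)² = 1.27×10^-6 A.

1.27×10^-6 A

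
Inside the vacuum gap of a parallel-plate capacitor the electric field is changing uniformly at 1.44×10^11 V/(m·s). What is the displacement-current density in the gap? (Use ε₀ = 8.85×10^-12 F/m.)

The displacement-current density is ε₀ ∂E/∂t = (8.85×10^-12)(1.44×10^11) = 1.27 A/m².

1.27 A/m²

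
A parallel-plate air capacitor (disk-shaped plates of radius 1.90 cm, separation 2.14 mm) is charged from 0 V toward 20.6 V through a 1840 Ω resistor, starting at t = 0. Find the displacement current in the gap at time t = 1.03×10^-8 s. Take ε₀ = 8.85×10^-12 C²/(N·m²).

C = ε₀A/d = (8.85×10^-12)(1.134×10^-3)/(2.14×10^-3) = 4.690×10^-12 F and τ = RC = 8.630×10^-9 s. I_d in the gap equals the RC charging current.
I_d(t) = (V₀/R) e^(−t/τ) = 0.01120 · e^(−1.194) = 3.39×10^-3 A.

3.39×10^-3 A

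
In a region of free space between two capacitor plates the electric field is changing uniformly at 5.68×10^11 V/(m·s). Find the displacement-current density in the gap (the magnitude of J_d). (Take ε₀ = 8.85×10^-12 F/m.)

J_d = ε₀ ∂E/∂t, so J_d = 5.03 A/m².

5.03 A/m²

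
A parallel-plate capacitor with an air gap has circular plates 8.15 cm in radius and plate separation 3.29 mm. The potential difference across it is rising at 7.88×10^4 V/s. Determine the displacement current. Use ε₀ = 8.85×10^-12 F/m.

4.42×10^-6 A

The field between the plates is E = V/d, so dE/dt = (7.88×10^4)/(3.29×10^-3 m) = 2.395×10^7 V/(m·s).
I_d = ε₀ A (dE/dt) = (8.85×10^-12)(0.02087)(2.395×10^7) = 4.42×10^-6 A.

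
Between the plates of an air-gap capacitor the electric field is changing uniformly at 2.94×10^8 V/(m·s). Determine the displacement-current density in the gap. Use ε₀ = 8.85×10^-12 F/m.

2.60×10^-3 A/m²

The displacement-current density is ε₀ ∂E/∂t = (8.85×10^-12)(2.94×10^8) = 2.60×10^-3 A/m².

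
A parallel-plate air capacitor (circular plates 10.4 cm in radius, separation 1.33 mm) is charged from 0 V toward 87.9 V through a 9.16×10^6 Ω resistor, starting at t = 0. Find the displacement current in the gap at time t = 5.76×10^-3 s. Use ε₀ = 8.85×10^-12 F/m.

C = ε₀A/d = (8.85×10^-12)(0.03398)/(1.33×10^-3) = 2.261×10^-10 F and τ = RC = 2.071×10^-3 s. I_d in the gap equals the RC charging current.
I_d(t) = (V₀/R) e^(−t/τ) = 9.596×10^-6 · e^(−2.781) = 5.95×10^-7 A.

5.95×10^-7 A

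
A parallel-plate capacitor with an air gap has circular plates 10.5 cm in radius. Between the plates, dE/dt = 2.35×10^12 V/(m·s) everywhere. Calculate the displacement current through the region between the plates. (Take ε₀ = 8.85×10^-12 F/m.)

0.720 A

I_d = ε₀ A (dE/dt) = (8.85×10^-12)(0.03464 m²)(2.35×10^12) = 0.720 A.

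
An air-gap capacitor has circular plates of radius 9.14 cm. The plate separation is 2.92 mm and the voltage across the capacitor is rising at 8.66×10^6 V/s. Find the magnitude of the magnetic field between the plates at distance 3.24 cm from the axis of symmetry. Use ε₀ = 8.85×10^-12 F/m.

5.34×10^-10 T

With E = V/d, dE/dt = 2.966×10^9 V/(m·s) and πR² = 0.02624 m², giving I_d = ε₀ πR² dE/dt = 6.888×10^-4 A.
For r < R the Ampère–Maxwell law gives B(2πr) = μ₀ I_d (r²/R²), so B = μ₀ I_d r/(2πR²) = (4π×10^-7)(6.888×10^-4)(0.0324)/(2π·0.0914²) = 5.34×10^-10 T.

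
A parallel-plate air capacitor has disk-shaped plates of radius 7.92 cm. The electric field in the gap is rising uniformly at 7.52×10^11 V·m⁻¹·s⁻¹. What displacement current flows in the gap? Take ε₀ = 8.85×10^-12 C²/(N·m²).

With a uniform field, Φ_E = EA, so I_d = ε₀ A dE/dt = 0.131 A.

0.131 A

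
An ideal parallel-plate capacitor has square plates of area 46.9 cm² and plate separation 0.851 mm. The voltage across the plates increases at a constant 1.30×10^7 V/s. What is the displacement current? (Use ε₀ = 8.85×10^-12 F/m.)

6.34×10^-4 A

The displacement current equals the charging current C dV/dt. With C = ε₀A/d = (8.85×10^-12)(4.69×10^-3)/(8.51×10^-4) = 4.877×10^-11 F, I_d = (4.877×10^-11)(1.30×10^7) = 6.34×10^-4 A.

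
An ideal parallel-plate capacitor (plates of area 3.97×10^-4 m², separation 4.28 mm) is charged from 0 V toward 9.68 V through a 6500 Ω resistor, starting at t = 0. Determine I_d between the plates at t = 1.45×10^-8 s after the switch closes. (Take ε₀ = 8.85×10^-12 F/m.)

9.84×10^-5 A

C = ε₀A/d = (8.85×10^-12)(3.97×10^-4)/(4.28×10^-3) = 8.209×10^-13 F and τ = RC = 5.336×10^-9 s. I_d in the gap equals the RC charging current.
I_d(t) = (V₀/R) e^(−t/τ) = 1.489×10^-3 · e^(−2.717) = 9.84×10^-5 A.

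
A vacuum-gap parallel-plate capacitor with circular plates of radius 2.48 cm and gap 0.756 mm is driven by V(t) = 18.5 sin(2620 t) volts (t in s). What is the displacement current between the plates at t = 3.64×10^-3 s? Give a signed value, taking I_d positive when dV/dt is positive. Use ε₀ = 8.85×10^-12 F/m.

C = ε₀A/d = (8.85×10^-12)(1.932×10^-3)/(7.56×10^-4) = 2.262×10^-11 F. dV/dt = V₀ω·cos(ωt); at ωt = 9.5368 rad this factor is -0.9937.
I_d = C dV/dt = (2.262×10^-11)(18.5)(2620)(-0.9937) = -1.09×10^-6 A.

-1.09×10^-6 A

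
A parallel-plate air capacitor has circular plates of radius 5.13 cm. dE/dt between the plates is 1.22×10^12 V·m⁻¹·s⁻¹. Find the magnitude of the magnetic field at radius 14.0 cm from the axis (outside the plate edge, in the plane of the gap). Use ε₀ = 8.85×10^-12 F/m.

1.28×10^-7 T

I_d = ε₀ dΦ_E/dt = ε₀ πR² (dE/dt) = (8.85×10^-12)(8.268×10^-3)(1.22×10^12) = 0.08927 A through the full plate area.
For r ≥ R the full I_d is enclosed: B = μ₀ I_d/(2πr) = (4π×10^-7)(0.08927)/(2π·0.140) = 1.28×10^-7 T.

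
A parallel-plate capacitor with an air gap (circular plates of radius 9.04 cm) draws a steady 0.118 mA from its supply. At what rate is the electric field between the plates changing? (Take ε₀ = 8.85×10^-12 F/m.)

5.19×10^8 V/(m·s)

The displacement current between the plates equals the conduction current, I_d = 0.118 mA.
Since I_d = ε₀ A dE/dt, dE/dt = I_d/(ε₀A) = (1.18×10^-4)/((8.85×10^-12)(0.02567)) = 5.19×10^8 V/(m·s).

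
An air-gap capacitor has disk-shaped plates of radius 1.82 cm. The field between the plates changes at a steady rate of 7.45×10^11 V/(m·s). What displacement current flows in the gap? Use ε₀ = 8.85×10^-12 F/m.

The displacement current is ε₀ times dΦ_E/dt = ε₀ A dE/dt = (8.85×10^-12)(1.041×10^-3)(7.45×10^11) = 6.86×10^-3 A.

6.86×10^-3 A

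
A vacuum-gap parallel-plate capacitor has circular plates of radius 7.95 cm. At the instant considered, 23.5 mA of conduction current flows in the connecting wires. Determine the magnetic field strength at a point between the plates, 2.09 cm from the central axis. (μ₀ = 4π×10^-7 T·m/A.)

By continuity the displacement current in the gap matches the conduction current: I_d = 0.0235 A.
An Ampèrian loop of radius r encloses a fraction (r/R)² of I_d. Then B·2πr = μ₀ I_d (r/R)², giving B = μ₀ I_d r/(2πR²) = 1.55×10^-8 T.

1.55×10^-8 T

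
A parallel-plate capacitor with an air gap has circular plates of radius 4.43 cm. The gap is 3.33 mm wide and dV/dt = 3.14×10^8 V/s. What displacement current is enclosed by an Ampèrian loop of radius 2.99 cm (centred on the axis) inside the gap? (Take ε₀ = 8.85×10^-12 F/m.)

2.34×10^-3 A

dE/dt = (dV/dt)/d = 9.429×10^10 V/(m·s); I_d = ε₀(πR²)(dE/dt) = (8.85×10^-12)(6.165×10^-3)(9.429×10^10) = 5.144×10^-3 A.
Through an area πr² the displacement current is I_d·(πr²/πR²) = I_d (r/R)² = 2.34×10^-3 A.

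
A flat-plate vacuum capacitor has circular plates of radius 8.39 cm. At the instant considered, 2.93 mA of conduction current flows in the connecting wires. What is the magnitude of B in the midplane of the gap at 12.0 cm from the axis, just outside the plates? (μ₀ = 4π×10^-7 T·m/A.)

Between the plates the displacement current equals the wire current: I_d = 2.93 mA = 2.93×10^-3 A.
With r > R the enclosed displacement current is the full I_d; B = μ₀ I_d / (2πr) = 4.88×10^-9 T.

4.88×10^-9 T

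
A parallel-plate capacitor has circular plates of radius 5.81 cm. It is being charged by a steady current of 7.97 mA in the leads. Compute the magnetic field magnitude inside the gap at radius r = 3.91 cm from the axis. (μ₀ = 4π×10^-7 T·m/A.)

No conduction current crosses the gap, so I_d there equals the 7.97×10^-3 A in the leads.
∮B·dl = μ₀ I_d,enc with I_d,enc = I_d r²/R² = 3.610×10^-3 A; so B = μ₀ I_d,enc/(2πr) = 1.85×10^-8 T.

1.85×10^-8 T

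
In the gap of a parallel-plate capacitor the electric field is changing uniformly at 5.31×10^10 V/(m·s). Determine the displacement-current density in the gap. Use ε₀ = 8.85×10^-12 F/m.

0.470 A/m²

J_d = ε₀ ∂E/∂t, so J_d = 0.470 A/m².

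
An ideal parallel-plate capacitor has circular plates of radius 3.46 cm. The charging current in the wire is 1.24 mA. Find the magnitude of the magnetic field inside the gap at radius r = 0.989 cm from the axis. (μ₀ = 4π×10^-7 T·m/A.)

2.05×10^-9 T

By continuity the displacement current in the gap matches the conduction current: I_d = 1.24×10^-3 A.
For r < R the Ampère–Maxwell law gives B(2πr) = μ₀ I_d (r²/R²), so B = μ₀ I_d r/(2πR²) = (4π×10^-7)(1.24×10^-3)(9.89×10^-3)/(2π·0.0346²) = 2.05×10^-9 T.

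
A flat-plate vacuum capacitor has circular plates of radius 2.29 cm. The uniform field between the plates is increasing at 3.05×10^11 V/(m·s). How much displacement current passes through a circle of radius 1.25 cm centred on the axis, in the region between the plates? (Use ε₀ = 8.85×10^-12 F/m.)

1.32×10^-3 A

I_d = ε₀ dΦ_E/dt = ε₀ πR² (dE/dt) = (8.85×10^-12)(1.647×10^-3)(3.05×10^11) = 4.446×10^-3 A through the full plate area.
The field is uniform, so I_d,enc = I_d (r/R)² = (4.446×10^-3)(1.25/2.29)² = 1.32×10^-3 A.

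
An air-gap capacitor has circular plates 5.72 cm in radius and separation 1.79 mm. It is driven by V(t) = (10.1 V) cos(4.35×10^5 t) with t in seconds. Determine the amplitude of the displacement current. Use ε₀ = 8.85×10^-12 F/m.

2.23×10^-4 A

C = ε₀A/d = (8.85×10^-12)(0.01028)/(1.79×10^-3) = 5.083×10^-11 F; ω = 4.35×10^5 rad/s.
I_d = C dV/dt, so |I_d|_max = C V₀ ω = (5.083×10^-11)(10.1)(4.35×10^5) = 2.23×10^-4 A.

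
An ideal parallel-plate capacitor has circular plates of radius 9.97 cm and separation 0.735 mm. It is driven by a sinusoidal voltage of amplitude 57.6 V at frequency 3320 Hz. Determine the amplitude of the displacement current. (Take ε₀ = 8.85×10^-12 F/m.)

4.52×10^-4 A

(dE/dt)_max = V₀ω/d = 1.635×10^9 V/(m·s); ω = 2πf = 2.086×10^4 rad/s.
I_d,max = ε₀ A (dE/dt)_max = (8.85×10^-12)(0.03123)(1.635×10^9) = 4.52×10^-4 A.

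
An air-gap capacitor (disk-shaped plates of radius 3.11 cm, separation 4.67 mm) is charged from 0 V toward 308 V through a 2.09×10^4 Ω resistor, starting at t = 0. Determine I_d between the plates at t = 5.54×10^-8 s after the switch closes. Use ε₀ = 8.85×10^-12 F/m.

With C = ε₀A/d = (8.85×10^-12)(3.039×10^-3)/(4.67×10^-3) = 5.759×10^-12 F, the time constant is τ = RC = 1.204×10^-7 s, so t/τ = 0.4601 and e^(−t/τ) = 0.6312.
I_d = I_cond = (V₀/R) e^(−t/τ) = (0.01474)(0.6312) = 9.30×10^-3 A.

9.30×10^-3 A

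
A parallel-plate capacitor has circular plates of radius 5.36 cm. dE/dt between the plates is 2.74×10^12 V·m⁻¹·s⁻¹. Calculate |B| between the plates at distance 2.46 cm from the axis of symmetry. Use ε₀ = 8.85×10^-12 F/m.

3.75×10^-7 T

I_d = ε₀ dΦ_E/dt = ε₀ πR² (dE/dt) = (8.85×10^-12)(9.026×10^-3)(2.74×10^12) = 0.2189 A through the full plate area.
An Ampèrian loop of radius r encloses a fraction (r/R)² of I_d. Then B·2πr = μ₀ I_d (r/R)², giving B = μ₀ I_d r/(2πR²) = 3.75×10^-7 T.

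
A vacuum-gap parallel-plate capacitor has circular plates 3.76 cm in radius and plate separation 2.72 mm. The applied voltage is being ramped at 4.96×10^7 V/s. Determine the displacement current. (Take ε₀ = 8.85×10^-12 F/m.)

E = V/d so dE/dt = (dV/dt)/d = 1.824×10^10 V/(m·s), and I_d = ε₀ A dE/dt = (8.85×10^-12)(4.441×10^-3)(1.824×10^10) = 7.17×10^-4 A.

7.17×10^-4 A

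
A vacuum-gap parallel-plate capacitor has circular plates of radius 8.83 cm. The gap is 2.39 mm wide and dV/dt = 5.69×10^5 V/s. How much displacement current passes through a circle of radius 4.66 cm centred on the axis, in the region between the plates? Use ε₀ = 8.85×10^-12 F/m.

1.44×10^-5 A

With E = V/d, dE/dt = 2.381×10^8 V/(m·s) and πR² = 0.02449 m², giving I_d = ε₀ πR² dE/dt = 5.160×10^-5 A.
The field is uniform, so I_d,enc = I_d (r/R)² = (5.160×10^-5)(4.66/8.83)² = 1.44×10^-5 A.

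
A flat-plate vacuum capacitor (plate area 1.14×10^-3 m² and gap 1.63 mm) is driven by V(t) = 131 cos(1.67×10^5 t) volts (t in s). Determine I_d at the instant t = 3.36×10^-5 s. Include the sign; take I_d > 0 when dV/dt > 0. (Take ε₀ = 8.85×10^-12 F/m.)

C = ε₀A/d = (8.85×10^-12)(1.14×10^-3)/(1.63×10^-3) = 6.190×10^-12 F. dV/dt = V₀ω·−sin(ωt); at ωt = 5.6112 rad this factor is 0.6225.
I_d = C dV/dt = (6.190×10^-12)(131)(1.67×10^5)(0.6225) = 8.43×10^-5 A.

8.43×10^-5 A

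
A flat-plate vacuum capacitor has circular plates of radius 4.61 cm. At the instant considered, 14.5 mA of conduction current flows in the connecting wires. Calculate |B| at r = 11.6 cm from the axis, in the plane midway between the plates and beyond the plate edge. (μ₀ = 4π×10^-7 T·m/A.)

2.50×10^-8 T

No conduction current crosses the gap, so I_d there equals the 0.0145 A in the leads.
For r ≥ R the full I_d is enclosed: B = μ₀ I_d/(2πr) = (4π×10^-7)(0.0145)/(2π·0.116) = 2.50×10^-8 T.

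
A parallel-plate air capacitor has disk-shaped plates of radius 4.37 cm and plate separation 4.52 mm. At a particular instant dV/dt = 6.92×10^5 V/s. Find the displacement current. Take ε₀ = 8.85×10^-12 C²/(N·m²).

8.13×10^-6 A

The displacement current equals the charging current C dV/dt. With C = ε₀A/d = (8.85×10^-12)(5.999×10^-3)/(4.52×10^-3) = 1.175×10^-11 F, I_d = (1.175×10^-11)(6.92×10^5) = 8.13×10^-6 A.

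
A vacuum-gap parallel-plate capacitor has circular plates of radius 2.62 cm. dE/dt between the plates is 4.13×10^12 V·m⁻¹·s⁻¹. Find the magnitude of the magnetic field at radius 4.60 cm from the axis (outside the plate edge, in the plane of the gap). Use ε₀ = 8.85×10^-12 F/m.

3.43×10^-7 T

Through the whole plate area (πR² = 2.157×10^-3 m²), I_d = ε₀ πR² dE/dt = 0.07884 A.
Outside the plates the loop encloses all of I_d, so B·2πr = μ₀ I_d and B = 3.43×10^-7 T.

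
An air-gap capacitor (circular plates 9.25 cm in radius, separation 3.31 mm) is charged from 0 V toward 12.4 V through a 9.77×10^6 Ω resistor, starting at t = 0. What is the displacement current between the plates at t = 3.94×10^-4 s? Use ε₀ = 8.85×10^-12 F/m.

7.24×10^-7 A

C = ε₀A/d = (8.85×10^-12)(0.02688)/(3.31×10^-3) = 7.187×10^-11 F and τ = RC = 7.022×10^-4 s. I_d in the gap equals the RC charging current.
I_d(t) = (V₀/R) e^(−t/τ) = 1.269×10^-6 · e^(−0.5611) = 7.24×10^-7 A.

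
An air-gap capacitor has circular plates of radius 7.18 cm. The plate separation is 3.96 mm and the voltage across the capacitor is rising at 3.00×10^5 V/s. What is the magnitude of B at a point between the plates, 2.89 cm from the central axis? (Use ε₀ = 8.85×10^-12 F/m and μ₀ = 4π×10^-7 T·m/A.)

1.22×10^-11 T

With E = V/d, dE/dt = 7.576×10^7 V/(m·s) and πR² = 0.01620 m², giving I_d = ε₀ πR² dE/dt = 1.086×10^-5 A.
For r < R the Ampère–Maxwell law gives B(2πr) = μ₀ I_d (r²/R²), so B = μ₀ I_d r/(2πR²) = (4π×10^-7)(1.086×10^-5)(0.0289)/(2π·0.0718²) = 1.22×10^-11 T.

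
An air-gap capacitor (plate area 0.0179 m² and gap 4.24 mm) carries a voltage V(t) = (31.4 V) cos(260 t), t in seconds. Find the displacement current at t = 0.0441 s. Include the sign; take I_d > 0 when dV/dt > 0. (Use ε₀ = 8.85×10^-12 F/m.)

2.72×10^-7 A

C = ε₀A/d = (8.85×10^-12)(0.0179)/(4.24×10^-3) = 3.736×10^-11 F. dV/dt = V₀ω·−sin(ωt); at ωt = 11.466 rad this factor is 0.8914.
I_d = C dV/dt = (3.736×10^-11)(31.4)(260)(0.8914) = 2.72×10^-7 A.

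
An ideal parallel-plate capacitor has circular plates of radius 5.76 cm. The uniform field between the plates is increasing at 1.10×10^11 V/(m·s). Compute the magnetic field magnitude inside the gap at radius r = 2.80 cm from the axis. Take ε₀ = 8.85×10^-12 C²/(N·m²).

1.71×10^-8 T

Total displacement current: I_d = ε₀(πR²)(dE/dt) = (8.85×10^-12)(0.01042)(1.10×10^11) = 0.01014 A.
An Ampèrian loop of radius r encloses a fraction (r/R)² of I_d. Then B·2πr = μ₀ I_d (r/R)², giving B = μ₀ I_d r/(2πR²) = 1.71×10^-8 T.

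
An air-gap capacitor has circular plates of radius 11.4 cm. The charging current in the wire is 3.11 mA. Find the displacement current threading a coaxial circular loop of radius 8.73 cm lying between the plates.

No conduction current crosses the gap, so I_d there equals the 3.11×10^-3 A in the leads.
The field is uniform, so I_d,enc = I_d (r/R)² = (3.11×10^-3)(8.73/11.4)² = 1.82×10^-3 A.

1.82×10^-3 A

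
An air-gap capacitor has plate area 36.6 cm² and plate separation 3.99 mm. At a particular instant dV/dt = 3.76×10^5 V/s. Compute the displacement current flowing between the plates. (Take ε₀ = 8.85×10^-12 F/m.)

E = V/d so dE/dt = (dV/dt)/d = 9.424×10^7 V/(m·s), and I_d = ε₀ A dE/dt = (8.85×10^-12)(3.66×10^-3)(9.424×10^7) = 3.05×10^-6 A.

3.05×10^-6 A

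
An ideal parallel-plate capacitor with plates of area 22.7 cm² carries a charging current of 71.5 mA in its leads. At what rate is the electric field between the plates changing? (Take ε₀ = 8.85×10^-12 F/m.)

3.56×10^12 V/(m·s)

Charge continuity gives I_d = I = 0.0715 A between the plates.
Then dE/dt = I_d/(ε₀A) = 3.56×10^12 V/(m·s).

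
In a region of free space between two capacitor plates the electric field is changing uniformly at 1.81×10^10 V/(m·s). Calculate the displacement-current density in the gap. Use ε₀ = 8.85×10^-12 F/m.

0.160 A/m²

J_d = ε₀ ∂E/∂t, so J_d = 0.160 A/m².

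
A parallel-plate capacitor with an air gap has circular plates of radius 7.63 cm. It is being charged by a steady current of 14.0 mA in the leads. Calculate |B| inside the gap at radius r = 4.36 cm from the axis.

2.10×10^-8 T

By continuity the displacement current in the gap matches the conduction current: I_d = 0.0140 A.
An Ampèrian loop of radius r encloses a fraction (r/R)² of I_d. Then B·2πr = μ₀ I_d (r/R)², giving B = μ₀ I_d r/(2πR²) = 2.10×10^-8 T.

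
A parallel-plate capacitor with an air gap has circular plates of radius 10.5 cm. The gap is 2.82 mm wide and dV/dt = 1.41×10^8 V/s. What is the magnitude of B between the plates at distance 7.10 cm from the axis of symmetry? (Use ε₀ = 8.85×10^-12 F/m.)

I_d = C dV/dt with C = ε₀πR²/d = 1.087×10^-10 F, so I_d = (1.087×10^-10)(1.41×10^8) = 0.01533 A.
An Ampèrian loop of radius r encloses a fraction (r/R)² of I_d. Then B·2πr = μ₀ I_d (r/R)², giving B = μ₀ I_d r/(2πR²) = 1.97×10^-8 T.

1.97×10^-8 T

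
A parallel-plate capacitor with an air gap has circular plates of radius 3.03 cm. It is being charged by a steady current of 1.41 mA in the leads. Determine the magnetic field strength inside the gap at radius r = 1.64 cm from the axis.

5.04×10^-9 T

No conduction current crosses the gap, so I_d there equals the 1.41×10^-3 A in the leads.
∮B·dl = μ₀ I_d,enc with I_d,enc = I_d r²/R² = 4.131×10^-4 A; so B = μ₀ I_d,enc/(2πr) = 5.04×10^-9 T.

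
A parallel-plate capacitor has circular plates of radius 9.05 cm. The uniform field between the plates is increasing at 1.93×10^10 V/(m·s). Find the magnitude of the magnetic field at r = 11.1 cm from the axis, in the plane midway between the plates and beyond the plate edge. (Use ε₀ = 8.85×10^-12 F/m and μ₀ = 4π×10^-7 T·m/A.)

7.92×10^-9 T

Through the whole plate area (πR² = 0.02573 m²), I_d = ε₀ πR² dE/dt = 4.395×10^-3 A.
For r ≥ R the full I_d is enclosed: B = μ₀ I_d/(2πr) = (4π×10^-7)(4.395×10^-3)/(2π·0.111) = 7.92×10^-9 T.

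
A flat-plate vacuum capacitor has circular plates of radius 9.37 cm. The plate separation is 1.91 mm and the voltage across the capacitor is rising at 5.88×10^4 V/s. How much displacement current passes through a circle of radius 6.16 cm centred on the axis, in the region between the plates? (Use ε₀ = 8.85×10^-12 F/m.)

3.25×10^-6 A

dE/dt = (dV/dt)/d = 3.079×10^7 V/(m·s); I_d = ε₀(πR²)(dE/dt) = (8.85×10^-12)(0.02758)(3.079×10^7) = 7.515×10^-6 A.
The field is uniform, so I_d,enc = I_d (r/R)² = (7.515×10^-6)(6.16/9.37)² = 3.25×10^-6 A.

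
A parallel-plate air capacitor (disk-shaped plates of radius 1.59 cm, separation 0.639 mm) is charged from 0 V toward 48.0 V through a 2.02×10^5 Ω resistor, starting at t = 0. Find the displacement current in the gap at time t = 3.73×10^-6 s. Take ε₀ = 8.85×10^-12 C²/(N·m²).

4.43×10^-5 A

C = ε₀A/d = (8.85×10^-12)(7.942×10^-4)/(6.39×10^-4) = 1.100×10^-11 F and τ = RC = 2.222×10^-6 s. I_d in the gap equals the RC charging current.
I_d(t) = (V₀/R) e^(−t/τ) = 2.376×10^-4 · e^(−1.679) = 4.43×10^-5 A.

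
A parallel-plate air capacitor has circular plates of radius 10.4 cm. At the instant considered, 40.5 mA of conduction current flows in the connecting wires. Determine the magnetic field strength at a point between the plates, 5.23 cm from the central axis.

3.92×10^-8 T

No conduction current crosses the gap, so I_d there equals the 0.0405 A in the leads.
An Ampèrian loop of radius r encloses a fraction (r/R)² of I_d. Then B·2πr = μ₀ I_d (r/R)², giving B = μ₀ I_d r/(2πR²) = 3.92×10^-8 T.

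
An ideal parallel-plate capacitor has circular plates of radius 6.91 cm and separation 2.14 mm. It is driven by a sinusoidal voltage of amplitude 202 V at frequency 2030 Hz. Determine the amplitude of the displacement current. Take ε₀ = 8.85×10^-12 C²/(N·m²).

C = ε₀A/d = (8.85×10^-12)(0.01500)/(2.14×10^-3) = 6.203×10^-11 F; ω = 2πf = 1.275×10^4 rad/s.
I_d = C dV/dt, so |I_d|_max = C V₀ ω = (6.203×10^-11)(202)(1.275×10^4) = 1.60×10^-4 A.

1.60×10^-4 A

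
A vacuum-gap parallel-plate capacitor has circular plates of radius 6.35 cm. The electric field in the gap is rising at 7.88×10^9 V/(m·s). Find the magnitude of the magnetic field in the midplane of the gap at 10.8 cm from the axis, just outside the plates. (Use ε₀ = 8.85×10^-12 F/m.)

Through the whole plate area (πR² = 0.01267 m²), I_d = ε₀ πR² dE/dt = 8.836×10^-4 A.
With r > R the enclosed displacement current is the full I_d; B = μ₀ I_d / (2πr) = 1.64×10^-9 T.

1.64×10^-9 T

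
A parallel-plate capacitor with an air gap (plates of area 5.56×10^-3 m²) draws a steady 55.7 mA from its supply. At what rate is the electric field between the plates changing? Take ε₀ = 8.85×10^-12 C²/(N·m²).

1.13×10^12 V/(m·s)

The displacement current between the plates equals the conduction current, I_d = 55.7 mA.
Since I_d = ε₀ A dE/dt, dE/dt = I_d/(ε₀A) = (0.0557)/((8.85×10^-12)(5.56×10^-3)) = 1.13×10^12 V/(m·s).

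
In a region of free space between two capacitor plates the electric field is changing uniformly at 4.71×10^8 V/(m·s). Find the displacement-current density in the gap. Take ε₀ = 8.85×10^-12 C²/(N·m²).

4.17×10^-3 A/m²

The displacement-current density is ε₀ ∂E/∂t = (8.85×10^-12)(4.71×10^8) = 4.17×10^-3 A/m².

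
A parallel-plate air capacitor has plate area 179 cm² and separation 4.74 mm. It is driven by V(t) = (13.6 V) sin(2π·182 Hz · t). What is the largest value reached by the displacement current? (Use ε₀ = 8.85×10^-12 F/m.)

5.20×10^-7 A

(dE/dt)_max = V₀ω/d = 3.282×10^6 V/(m·s); ω = 2πf = 1144 rad/s.
I_d,max = ε₀ A (dE/dt)_max = (8.85×10^-12)(0.0179)(3.282×10^6) = 5.20×10^-7 A.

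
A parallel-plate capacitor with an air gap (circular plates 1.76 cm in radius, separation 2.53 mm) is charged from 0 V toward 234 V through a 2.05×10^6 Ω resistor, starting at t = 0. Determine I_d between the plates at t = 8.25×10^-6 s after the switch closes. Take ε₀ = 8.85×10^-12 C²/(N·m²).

C = ε₀A/d = (8.85×10^-12)(9.731×10^-4)/(2.53×10^-3) = 3.404×10^-12 F and τ = RC = 6.978×10^-6 s. I_d in the gap equals the RC charging current.
I_d(t) = (V₀/R) e^(−t/τ) = 1.141×10^-4 · e^(−1.182) = 3.50×10^-5 A.

3.50×10^-5 A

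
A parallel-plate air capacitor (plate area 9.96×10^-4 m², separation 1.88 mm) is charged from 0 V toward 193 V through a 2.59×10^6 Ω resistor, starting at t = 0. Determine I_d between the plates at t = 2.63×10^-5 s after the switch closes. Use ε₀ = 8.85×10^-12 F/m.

8.54×10^-6 A

With C = ε₀A/d = (8.85×10^-12)(9.96×10^-4)/(1.88×10^-3) = 4.689×10^-12 F, the time constant is τ = RC = 1.214×10^-5 s, so t/τ = 2.166 and e^(−t/τ) = 0.1146.
I_d = I_cond = (V₀/R) e^(−t/τ) = (7.452×10^-5)(0.1146) = 8.54×10^-6 A.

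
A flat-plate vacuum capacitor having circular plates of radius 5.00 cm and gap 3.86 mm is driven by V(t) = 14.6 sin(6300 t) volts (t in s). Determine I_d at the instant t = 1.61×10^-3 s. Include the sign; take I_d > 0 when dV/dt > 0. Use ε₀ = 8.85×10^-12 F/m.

dE/dt = (V₀ω/d)·cos(ωt) with ωt = 10.143 rad: (14.6)(6300)(-0.7530)/(3.86×10^-3) = -1.794×10^7 V/(m·s).
I_d = ε₀ A dE/dt = (8.85×10^-12)(7.854×10^-3)(-1.794×10^7) = -1.25×10^-6 A.

-1.25×10^-6 A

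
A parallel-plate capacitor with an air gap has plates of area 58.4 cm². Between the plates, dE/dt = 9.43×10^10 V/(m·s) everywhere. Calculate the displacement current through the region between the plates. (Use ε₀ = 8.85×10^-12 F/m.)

4.87×10^-3 A

With a uniform field, Φ_E = EA, so I_d = ε₀ A dE/dt = 4.87×10^-3 A.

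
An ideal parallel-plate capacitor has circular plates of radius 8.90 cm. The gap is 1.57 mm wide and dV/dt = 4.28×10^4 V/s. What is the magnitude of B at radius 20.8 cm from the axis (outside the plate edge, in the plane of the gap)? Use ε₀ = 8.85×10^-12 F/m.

5.77×10^-12 T

I_d = C dV/dt with C = ε₀πR²/d = 1.402×10^-10 F, so I_d = (1.402×10^-10)(4.28×10^4) = 6.001×10^-6 A.
For r ≥ R the full I_d is enclosed: B = μ₀ I_d/(2πr) = (4π×10^-7)(6.001×10^-6)/(2π·0.208) = 5.77×10^-12 T.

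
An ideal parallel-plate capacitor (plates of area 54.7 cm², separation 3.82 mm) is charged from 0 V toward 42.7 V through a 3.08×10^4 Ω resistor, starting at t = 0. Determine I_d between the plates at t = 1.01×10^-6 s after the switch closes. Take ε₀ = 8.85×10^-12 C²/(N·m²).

C = ε₀A/d = (8.85×10^-12)(5.47×10^-3)/(3.82×10^-3) = 1.267×10^-11 F, so τ = RC = 3.902×10^-7 s.
The conduction current is I(t) = (V₀/R) e^(−t/τ), and the displacement current between the plates equals it.
t/τ = 2.588; I_d = (42.7/3.08×10^4) · e^(−2.588) = (1.386×10^-3)(0.07517) = 1.04×10^-4 A.

1.04×10^-4 A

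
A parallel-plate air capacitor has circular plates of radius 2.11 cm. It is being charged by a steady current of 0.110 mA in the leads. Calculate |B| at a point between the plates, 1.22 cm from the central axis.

By continuity the displacement current in the gap matches the conduction current: I_d = 1.10×10^-4 A.
∮B·dl = μ₀ I_d,enc with I_d,enc = I_d r²/R² = 3.677×10^-5 A; so B = μ₀ I_d,enc/(2πr) = 6.03×10^-10 T.

6.03×10^-10 T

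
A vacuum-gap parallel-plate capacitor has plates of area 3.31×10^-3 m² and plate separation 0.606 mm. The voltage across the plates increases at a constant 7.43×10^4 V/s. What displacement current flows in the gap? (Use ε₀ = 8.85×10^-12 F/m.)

3.59×10^-6 A

The field between the plates is E = V/d, so dE/dt = (7.43×10^4)/(6.06×10^-4 m) = 1.226×10^8 V/(m·s).
I_d = ε₀ A (dE/dt) = (8.85×10^-12)(3.31×10^-3)(1.226×10^8) = 3.59×10^-6 A.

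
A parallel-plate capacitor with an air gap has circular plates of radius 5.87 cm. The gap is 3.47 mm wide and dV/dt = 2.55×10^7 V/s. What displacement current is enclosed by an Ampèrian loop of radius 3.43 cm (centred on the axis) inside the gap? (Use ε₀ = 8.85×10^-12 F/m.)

2.40×10^-4 A

I_d = C dV/dt with C = ε₀πR²/d = 2.760×10^-11 F, so I_d = (2.760×10^-11)(2.55×10^7) = 7.038×10^-4 A.
Through an area πr² the displacement current is I_d·(πr²/πR²) = I_d (r/R)² = 2.40×10^-4 A.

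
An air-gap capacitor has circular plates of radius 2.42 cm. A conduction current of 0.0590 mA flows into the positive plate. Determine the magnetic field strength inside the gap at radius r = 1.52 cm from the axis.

3.06×10^-10 T

Between the plates the displacement current equals the wire current: I_d = 0.0590 mA = 5.90×10^-5 A.
An Ampèrian loop of radius r encloses a fraction (r/R)² of I_d. Then B·2πr = μ₀ I_d (r/R)², giving B = μ₀ I_d r/(2πR²) = 3.06×10^-10 T.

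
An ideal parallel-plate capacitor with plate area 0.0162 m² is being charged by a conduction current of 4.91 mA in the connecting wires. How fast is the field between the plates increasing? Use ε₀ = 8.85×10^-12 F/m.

3.42×10^10 V/(m·s)

Charge continuity gives I_d = I = 4.91×10^-3 A between the plates.
Then dE/dt = I_d/(ε₀A) = 3.42×10^10 V/(m·s).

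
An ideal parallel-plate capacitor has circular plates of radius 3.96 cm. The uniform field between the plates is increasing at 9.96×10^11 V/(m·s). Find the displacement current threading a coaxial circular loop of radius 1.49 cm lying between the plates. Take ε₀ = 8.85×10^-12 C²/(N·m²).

Through the whole plate area (πR² = 4.927×10^-3 m²), I_d = ε₀ πR² dE/dt = 0.04343 A.
Since J_d is uniform, the enclosed fraction is (r/R)² = 0.1416, giving I_d,enc = 6.15×10^-3 A.

6.15×10^-3 A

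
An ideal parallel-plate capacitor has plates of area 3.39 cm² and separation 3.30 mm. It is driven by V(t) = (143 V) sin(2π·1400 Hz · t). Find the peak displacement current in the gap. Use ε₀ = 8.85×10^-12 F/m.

(dE/dt)_max = V₀ω/d = 3.812×10^8 V/(m·s); ω = 2πf = 8796 rad/s.
I_d,max = ε₀ A (dE/dt)_max = (8.85×10^-12)(3.39×10^-4)(3.812×10^8) = 1.14×10^-6 A.

1.14×10^-6 A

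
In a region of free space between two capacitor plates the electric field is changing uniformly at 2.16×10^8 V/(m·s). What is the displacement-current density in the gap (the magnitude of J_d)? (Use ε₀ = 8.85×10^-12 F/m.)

J_d = ε₀ dE/dt = (8.85×10^-12)(2.16×10^8) = 1.91×10^-3 A/m².

1.91×10^-3 A/m²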